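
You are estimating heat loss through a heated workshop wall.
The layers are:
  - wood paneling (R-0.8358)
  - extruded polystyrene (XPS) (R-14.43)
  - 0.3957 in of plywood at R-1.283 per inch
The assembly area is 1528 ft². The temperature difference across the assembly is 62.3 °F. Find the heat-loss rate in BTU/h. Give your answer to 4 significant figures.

0.3957 × 1.283 = 0.50768
R_total = 0.8358 + 14.43 + 0.50768 = 15.773 ft²·°F·h/BTU
Q = A·ΔT/R = 1528 × 62.3 / 15.773 = 6035.1 BTU/h

6035 BTU/h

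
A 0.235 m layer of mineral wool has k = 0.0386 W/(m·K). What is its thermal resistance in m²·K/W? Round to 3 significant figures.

R = L/k = 0.235/0.0386 = 6.088 m²·K/W

6.09 m²·K/W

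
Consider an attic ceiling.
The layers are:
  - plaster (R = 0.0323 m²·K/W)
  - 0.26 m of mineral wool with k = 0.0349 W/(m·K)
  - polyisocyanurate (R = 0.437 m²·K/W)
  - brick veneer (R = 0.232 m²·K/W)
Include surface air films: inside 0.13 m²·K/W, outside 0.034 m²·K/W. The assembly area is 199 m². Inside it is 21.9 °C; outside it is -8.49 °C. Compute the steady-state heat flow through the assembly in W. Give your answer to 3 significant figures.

727 W

0.26/0.0349 = 7.45
R_total = 0.13 + 0.0323 + 7.45 + 0.437 + 0.232 + 0.034 = 8.315 m²·K/W
Q = A·ΔT/R = 199 × (21.9 − (-8.49)) / 8.315 = 727.3 W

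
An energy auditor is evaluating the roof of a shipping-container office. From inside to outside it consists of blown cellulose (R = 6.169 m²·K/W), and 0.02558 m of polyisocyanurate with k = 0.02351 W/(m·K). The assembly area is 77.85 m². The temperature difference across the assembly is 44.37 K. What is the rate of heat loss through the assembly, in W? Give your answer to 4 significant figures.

476.0 W

0.02558/0.02351 = 1.088
R_total = 6.169 + 1.088 = 7.257 m²·K/W
Q = A·ΔT/R = 77.85 × 44.37 / 7.257 = 475.98 W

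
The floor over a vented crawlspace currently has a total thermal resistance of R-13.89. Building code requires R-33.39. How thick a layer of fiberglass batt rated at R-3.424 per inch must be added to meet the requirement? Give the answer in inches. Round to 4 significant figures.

5.695 in

ΔR = 33.39 − 13.89 = 19.5 ft²·°F·h/BTU
L = ΔR / (R/in) = 19.5/3.424 = 5.6951 in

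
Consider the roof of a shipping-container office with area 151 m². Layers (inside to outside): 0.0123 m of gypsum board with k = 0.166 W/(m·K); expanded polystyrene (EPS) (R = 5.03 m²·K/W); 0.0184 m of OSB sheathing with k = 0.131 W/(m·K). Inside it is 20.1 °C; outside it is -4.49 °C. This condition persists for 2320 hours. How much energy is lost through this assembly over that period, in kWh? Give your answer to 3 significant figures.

0.0123/0.166 = 0.0741
0.0184/0.131 = 0.1405
R_total = 0.0741 + 5.03 + 0.1405 = 5.245 m²·K/W
Q = 151 × (20.1 − (-4.49)) / 5.245 = 708 W
E = 708 W × 2320 h / 1000 = 1643 kWh

1640 kWh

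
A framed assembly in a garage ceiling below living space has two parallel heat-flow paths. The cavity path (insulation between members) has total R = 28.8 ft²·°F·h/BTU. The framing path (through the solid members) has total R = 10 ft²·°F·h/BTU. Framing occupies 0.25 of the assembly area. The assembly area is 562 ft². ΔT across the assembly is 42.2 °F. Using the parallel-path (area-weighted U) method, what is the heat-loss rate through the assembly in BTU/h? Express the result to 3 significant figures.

U_eff = 0.75/28.8 + 0.25/10 = 0.02604 + 0.025 = 0.05104
R_eff = 1/U_eff = 19.59 ft²·°F·h/BTU
Q = 562 × 42.2 / 19.59 = 1211 BTU/h

1210 BTU/h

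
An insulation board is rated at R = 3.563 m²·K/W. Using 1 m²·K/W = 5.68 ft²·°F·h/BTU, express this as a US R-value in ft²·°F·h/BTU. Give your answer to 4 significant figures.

20.24 ft²·°F·h/BTU

R_US = 3.563 × 5.68 = 20.238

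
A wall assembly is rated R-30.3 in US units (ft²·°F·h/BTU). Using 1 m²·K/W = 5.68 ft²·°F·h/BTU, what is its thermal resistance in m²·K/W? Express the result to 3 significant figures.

5.33 m²·K/W

R_SI = 30.3/5.68 = 5.335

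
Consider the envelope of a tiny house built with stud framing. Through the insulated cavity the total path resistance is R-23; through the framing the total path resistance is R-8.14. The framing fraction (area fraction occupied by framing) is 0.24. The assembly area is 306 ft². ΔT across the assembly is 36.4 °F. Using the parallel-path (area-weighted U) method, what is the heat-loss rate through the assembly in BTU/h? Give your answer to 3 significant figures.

U_eff = 0.76/23 + 0.24/8.14 = 0.03304 + 0.02948 = 0.06253
R_eff = 1/U_eff = 15.99 ft²·°F·h/BTU
Q = 306 × 36.4 / 15.99 = 696.5 BTU/h

696 BTU/h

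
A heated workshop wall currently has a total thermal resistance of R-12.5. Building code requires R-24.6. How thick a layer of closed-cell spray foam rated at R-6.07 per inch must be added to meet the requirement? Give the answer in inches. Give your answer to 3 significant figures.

1.99 in

ΔR = 24.6 − 12.5 = 12.1 ft²·°F·h/BTU
L = ΔR / (R/in) = 12.1/6.07 = 1.993 in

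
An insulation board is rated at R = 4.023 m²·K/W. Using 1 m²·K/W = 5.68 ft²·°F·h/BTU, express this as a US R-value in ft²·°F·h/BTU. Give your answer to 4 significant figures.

R_US = 4.023 × 5.68 = 22.851

22.85 ft²·°F·h/BTU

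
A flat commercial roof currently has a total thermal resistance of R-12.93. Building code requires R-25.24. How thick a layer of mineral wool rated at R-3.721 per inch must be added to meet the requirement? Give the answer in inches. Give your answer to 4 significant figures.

3.308 in

ΔR = 25.24 − 12.93 = 12.31 ft²·°F·h/BTU
L = ΔR / (R/in) = 12.31/3.721 = 3.3083 in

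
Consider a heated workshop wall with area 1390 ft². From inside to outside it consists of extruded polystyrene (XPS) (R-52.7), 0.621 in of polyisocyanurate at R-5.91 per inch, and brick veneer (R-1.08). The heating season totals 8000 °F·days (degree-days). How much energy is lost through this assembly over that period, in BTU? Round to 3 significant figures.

0.621 × 5.91 = 3.67
R_total = 52.7 + 3.67 + 1.08 = 57.45 ft²·°F·h/BTU
E = A × HDD × 24 / R = 1390 × 8000 × 24 / 57.45 = 4645000 BTU

4650000 BTU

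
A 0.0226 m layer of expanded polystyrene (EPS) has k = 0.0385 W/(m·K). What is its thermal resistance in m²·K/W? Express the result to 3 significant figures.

0.587 m²·K/W

R = L/k = 0.0226/0.0385 = 0.587 m²·K/W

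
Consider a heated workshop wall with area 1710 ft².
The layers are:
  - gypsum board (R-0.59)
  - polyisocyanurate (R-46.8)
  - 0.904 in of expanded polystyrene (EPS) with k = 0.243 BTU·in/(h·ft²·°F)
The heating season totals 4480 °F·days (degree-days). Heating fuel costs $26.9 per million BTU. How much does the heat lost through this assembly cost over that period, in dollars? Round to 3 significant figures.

96.8 dollars

0.904/0.243 = 3.72
R_total = 0.59 + 46.8 + 3.72 = 51.11 ft²·°F·h/BTU
E = A × HDD × 24 / R = 1710 × 4480 × 24 / 51.11 = 3597000 BTU
Cost = 3597000/10⁶ × 26.9 = $96.77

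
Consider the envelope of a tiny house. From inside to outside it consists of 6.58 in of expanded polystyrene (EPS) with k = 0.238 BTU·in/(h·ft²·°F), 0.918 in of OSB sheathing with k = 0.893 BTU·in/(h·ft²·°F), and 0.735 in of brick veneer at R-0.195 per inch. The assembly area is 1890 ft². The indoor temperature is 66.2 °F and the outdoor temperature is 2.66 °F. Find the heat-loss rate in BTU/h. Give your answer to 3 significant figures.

6.58/0.238 = 27.65
0.918/0.893 = 1.028
0.735 × 0.195 = 0.1433
R_total = 27.65 + 1.028 + 0.1433 = 28.82 ft²·°F·h/BTU
Q = A·ΔT/R = 1890 × (66.2 − 2.66) / 28.82 = 4167 BTU/h

4170 BTU/h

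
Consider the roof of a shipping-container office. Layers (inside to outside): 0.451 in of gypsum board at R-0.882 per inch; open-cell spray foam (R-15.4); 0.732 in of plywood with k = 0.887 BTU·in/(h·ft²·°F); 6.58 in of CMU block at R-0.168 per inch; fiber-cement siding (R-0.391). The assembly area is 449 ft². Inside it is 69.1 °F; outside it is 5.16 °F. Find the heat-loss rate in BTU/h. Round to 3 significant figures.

0.451 × 0.882 = 0.3978
0.732/0.887 = 0.8253
6.58 × 0.168 = 1.105
R_total = 0.3978 + 15.4 + 0.8253 + 1.105 + 0.391 = 18.12 ft²·°F·h/BTU
Q = A·ΔT/R = 449 × (69.1 − 5.16) / 18.12 = 1584 BTU/h

1580 BTU/h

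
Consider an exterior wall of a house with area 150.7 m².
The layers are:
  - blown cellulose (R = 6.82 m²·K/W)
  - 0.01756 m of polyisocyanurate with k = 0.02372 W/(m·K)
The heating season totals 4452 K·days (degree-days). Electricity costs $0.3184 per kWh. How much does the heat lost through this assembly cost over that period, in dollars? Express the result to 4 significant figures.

678.1 dollars

0.01756/0.02372 = 0.7403
R_total = 6.82 + 0.7403 = 7.5603 m²·K/W
E = A × HDD × 24 / R / 1000 = 150.7 × 4452 × 24 / 7.5603 / 1000 = 2129.8 kWh
Cost = 2129.8 × 0.3184 = $678.13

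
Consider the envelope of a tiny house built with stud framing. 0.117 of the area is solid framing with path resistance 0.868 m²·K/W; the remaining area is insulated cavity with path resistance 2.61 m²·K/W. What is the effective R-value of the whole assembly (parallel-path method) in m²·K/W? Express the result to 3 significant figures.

U_eff = 0.883/2.61 + 0.117/0.868 = 0.3383 + 0.1348 = 0.4731
R_eff = 1/U_eff = 2.114 m²·K/W

2.11 m²·K/W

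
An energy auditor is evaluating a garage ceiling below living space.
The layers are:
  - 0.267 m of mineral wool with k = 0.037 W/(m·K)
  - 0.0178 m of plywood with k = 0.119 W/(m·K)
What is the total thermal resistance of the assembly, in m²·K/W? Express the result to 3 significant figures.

0.267/0.037 = 7.216
0.0178/0.119 = 0.1496
R_total = 7.216 + 0.1496 = 7.366 m²·K/W

7.37 m²·K/W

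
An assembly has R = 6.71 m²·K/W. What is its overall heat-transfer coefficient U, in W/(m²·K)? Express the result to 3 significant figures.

0.149 W/(m²·K)

U = 1/R = 1/6.71 = 0.149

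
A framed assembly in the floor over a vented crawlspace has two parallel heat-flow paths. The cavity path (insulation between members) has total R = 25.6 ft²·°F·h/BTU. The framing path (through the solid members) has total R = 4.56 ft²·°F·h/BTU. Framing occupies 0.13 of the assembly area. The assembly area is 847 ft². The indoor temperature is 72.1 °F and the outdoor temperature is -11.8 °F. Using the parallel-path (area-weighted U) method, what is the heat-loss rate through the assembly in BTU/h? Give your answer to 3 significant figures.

U_eff = 0.87/25.6 + 0.13/4.56 = 0.03398 + 0.02851 = 0.06249
R_eff = 1/U_eff = 16 ft²·°F·h/BTU
Q = 847 × (72.1 − (-11.8)) / 16 = 4441 BTU/h

4440 BTU/h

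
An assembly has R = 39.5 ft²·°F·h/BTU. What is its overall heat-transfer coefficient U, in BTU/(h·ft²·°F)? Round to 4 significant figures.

0.02532 BTU/(h·ft²·°F)

U = 1/R = 1/39.5 = 0.025316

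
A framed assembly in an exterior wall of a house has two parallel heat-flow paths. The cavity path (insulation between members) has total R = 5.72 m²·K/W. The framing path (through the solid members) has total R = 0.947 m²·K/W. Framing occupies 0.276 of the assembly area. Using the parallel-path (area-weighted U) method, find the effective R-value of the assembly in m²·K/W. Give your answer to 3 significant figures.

2.39 m²·K/W

U_eff = 0.724/5.72 + 0.276/0.947 = 0.1266 + 0.2914 = 0.418
R_eff = 1/U_eff = 2.392 m²·K/W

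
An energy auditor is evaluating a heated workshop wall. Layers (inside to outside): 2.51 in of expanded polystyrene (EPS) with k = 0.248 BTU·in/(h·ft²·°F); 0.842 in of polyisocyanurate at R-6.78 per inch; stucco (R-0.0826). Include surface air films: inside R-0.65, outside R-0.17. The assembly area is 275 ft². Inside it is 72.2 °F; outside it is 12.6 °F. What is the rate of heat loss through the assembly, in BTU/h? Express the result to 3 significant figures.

2.51/0.248 = 10.12
0.842 × 6.78 = 5.709
R_total = 0.65 + 10.12 + 5.709 + 0.0826 + 0.17 = 16.73 ft²·°F·h/BTU
Q = A·ΔT/R = 275 × (72.2 − 12.6) / 16.73 = 979.5 BTU/h

980 BTU/h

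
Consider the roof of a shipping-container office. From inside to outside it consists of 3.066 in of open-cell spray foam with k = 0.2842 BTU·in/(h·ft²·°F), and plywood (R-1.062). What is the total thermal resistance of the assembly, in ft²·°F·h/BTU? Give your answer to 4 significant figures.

11.85 ft²·°F·h/BTU

3.066/0.2842 = 10.788
R_total = 10.788 + 1.062 = 11.85 ft²·°F·h/BTU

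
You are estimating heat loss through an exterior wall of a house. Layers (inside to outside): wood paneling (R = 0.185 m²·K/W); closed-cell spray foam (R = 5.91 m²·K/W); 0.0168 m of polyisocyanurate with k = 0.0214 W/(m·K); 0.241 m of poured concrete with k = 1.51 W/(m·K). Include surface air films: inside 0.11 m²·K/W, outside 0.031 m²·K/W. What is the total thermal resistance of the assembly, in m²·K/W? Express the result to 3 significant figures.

0.0168/0.0214 = 0.785
0.241/1.51 = 0.1596
R_total = 0.11 + 0.185 + 5.91 + 0.785 + 0.1596 + 0.031 = 7.181 m²·K/W

7.18 m²·K/W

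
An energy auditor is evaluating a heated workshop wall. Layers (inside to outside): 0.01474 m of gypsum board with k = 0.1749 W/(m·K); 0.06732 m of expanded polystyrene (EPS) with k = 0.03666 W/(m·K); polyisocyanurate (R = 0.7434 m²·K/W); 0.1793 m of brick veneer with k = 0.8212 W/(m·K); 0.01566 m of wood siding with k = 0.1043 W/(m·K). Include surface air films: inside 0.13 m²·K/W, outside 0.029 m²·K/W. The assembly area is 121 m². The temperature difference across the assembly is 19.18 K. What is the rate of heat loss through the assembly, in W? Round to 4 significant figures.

727.2 W

0.01474/0.1749 = 0.084277
0.06732/0.03666 = 1.8363
0.1793/0.8212 = 0.21834
0.01566/0.1043 = 0.15014
R_total = 0.13 + 0.084277 + 1.8363 + 0.7434 + 0.21834 + 0.15014 + 0.029 = 3.1915 m²·K/W
Q = A·ΔT/R = 121 × 19.18 / 3.1915 = 727.18 W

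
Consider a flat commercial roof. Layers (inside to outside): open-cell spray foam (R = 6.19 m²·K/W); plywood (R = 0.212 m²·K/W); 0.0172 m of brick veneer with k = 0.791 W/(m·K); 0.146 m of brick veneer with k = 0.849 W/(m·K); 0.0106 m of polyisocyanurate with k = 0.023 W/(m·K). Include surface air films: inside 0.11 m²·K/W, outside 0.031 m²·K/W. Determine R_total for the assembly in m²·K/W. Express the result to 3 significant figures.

0.0172/0.791 = 0.02174
0.146/0.849 = 0.172
0.0106/0.023 = 0.4609
R_total = 0.11 + 6.19 + 0.212 + 0.02174 + 0.172 + 0.4609 + 0.031 = 7.198 m²·K/W

7.20 m²·K/W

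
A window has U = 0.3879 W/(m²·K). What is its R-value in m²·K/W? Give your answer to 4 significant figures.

2.578 m²·K/W

R = 1/U = 1/0.3879 = 2.578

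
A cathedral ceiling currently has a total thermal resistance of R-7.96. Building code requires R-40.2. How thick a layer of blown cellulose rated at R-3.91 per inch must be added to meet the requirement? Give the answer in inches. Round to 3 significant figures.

8.25 in

ΔR = 40.2 − 7.96 = 32.24 ft²·°F·h/BTU
L = ΔR / (R/in) = 32.24/3.91 = 8.246 in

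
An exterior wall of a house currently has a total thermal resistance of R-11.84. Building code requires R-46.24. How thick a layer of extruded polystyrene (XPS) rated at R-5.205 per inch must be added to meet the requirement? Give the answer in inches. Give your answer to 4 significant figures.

6.609 in

ΔR = 46.24 − 11.84 = 34.4 ft²·°F·h/BTU
L = ΔR / (R/in) = 34.4/5.205 = 6.609 in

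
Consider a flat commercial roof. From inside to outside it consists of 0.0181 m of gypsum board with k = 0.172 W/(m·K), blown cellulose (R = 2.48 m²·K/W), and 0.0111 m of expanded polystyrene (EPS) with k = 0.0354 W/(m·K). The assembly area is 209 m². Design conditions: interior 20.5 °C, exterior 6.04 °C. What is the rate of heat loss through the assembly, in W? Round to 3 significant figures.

0.0181/0.172 = 0.1052
0.0111/0.0354 = 0.3136
R_total = 0.1052 + 2.48 + 0.3136 = 2.899 m²·K/W
Q = A·ΔT/R = 209 × (20.5 − 6.04) / 2.899 = 1043 W

1040 W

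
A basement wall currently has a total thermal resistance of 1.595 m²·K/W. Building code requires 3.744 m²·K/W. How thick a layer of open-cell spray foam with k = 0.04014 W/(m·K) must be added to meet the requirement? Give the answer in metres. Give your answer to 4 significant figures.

0.08626 m

ΔR = 3.744 − 1.595 = 2.149 m²·K/W
L = ΔR × k = 2.149 × 0.04014 = 0.086261 m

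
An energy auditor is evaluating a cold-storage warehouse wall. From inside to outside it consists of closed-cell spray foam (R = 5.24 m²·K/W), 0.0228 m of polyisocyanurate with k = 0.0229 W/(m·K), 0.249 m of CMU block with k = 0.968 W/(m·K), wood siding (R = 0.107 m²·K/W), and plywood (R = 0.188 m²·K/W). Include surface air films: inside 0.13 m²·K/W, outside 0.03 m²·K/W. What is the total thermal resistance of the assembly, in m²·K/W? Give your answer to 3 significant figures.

0.0228/0.0229 = 0.9956
0.249/0.968 = 0.2572
R_total = 0.13 + 5.24 + 0.9956 + 0.2572 + 0.107 + 0.188 + 0.03 = 6.948 m²·K/W

6.95 m²·K/W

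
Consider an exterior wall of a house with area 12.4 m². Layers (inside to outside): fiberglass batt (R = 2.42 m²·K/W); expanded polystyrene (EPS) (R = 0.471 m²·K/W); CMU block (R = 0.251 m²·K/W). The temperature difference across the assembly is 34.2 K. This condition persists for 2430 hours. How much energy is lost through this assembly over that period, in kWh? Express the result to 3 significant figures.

R_total = 2.42 + 0.471 + 0.251 = 3.142 m²·K/W
Q = 12.4 × 34.2 / 3.142 = 135 W
E = 135 W × 2430 h / 1000 = 328 kWh

328 kWh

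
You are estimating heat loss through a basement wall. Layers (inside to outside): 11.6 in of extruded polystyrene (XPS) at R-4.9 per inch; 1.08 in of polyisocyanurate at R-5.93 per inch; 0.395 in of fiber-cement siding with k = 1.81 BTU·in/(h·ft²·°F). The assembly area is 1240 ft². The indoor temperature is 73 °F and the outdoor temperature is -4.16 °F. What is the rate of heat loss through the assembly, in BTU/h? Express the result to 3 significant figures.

1510 BTU/h

11.6 × 4.9 = 56.84
1.08 × 5.93 = 6.404
0.395/1.81 = 0.2182
R_total = 56.84 + 6.404 + 0.2182 = 63.46 ft²·°F·h/BTU
Q = A·ΔT/R = 1240 × (73 − (-4.16)) / 63.46 = 1508 BTU/h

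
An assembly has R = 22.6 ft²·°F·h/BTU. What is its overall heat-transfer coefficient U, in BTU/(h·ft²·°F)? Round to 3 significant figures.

0.0442 BTU/(h·ft²·°F)

U = 1/R = 1/22.6 = 0.04425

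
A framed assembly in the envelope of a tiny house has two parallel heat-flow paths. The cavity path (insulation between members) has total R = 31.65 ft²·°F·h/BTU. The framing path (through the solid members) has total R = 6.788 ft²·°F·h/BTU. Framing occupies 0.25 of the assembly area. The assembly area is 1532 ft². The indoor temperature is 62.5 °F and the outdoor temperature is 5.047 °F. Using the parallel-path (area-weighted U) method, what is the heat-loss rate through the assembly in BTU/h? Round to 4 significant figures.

U_eff = 0.75/31.65 + 0.25/6.788 = 0.023697 + 0.03683 = 0.060526
R_eff = 1/U_eff = 16.522 ft²·°F·h/BTU
Q = 1532 × (62.5 − 5.047) / 16.522 = 5327.4 BTU/h

5327 BTU/h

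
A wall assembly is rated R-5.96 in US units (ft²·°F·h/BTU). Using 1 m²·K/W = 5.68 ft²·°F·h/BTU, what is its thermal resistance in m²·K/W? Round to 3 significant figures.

R_SI = 5.96/5.68 = 1.049

1.05 m²·K/W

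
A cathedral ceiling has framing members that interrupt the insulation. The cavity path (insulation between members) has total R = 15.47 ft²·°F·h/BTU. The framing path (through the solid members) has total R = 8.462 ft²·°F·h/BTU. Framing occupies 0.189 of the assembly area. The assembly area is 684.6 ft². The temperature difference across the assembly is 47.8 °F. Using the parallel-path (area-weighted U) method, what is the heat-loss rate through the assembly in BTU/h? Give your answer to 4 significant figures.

U_eff = 0.811/15.47 + 0.189/8.462 = 0.052424 + 0.022335 = 0.074759
R_eff = 1/U_eff = 13.376 ft²·°F·h/BTU
Q = 684.6 × 47.8 / 13.376 = 2446.4 BTU/h

2446 BTU/h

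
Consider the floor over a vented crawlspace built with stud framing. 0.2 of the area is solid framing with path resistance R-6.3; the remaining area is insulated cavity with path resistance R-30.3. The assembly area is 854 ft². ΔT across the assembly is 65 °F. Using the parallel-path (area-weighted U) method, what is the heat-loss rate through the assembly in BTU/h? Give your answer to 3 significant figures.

3230 BTU/h

U_eff = 0.8/30.3 + 0.2/6.3 = 0.0264 + 0.03175 = 0.05815
R_eff = 1/U_eff = 17.2 ft²·°F·h/BTU
Q = 854 × 65 / 17.2 = 3228 BTU/h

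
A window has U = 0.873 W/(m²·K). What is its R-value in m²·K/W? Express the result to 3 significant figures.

1.15 m²·K/W

R = 1/U = 1/0.873 = 1.145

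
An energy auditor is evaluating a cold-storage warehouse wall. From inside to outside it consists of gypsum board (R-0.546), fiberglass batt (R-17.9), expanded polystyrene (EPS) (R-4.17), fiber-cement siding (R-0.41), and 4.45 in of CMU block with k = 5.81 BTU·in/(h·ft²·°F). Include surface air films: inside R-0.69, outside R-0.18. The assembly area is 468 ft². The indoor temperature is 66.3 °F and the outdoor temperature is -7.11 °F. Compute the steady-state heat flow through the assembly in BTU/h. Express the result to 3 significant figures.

1390 BTU/h

4.45/5.81 = 0.7659
R_total = 0.69 + 0.546 + 17.9 + 4.17 + 0.41 + 0.7659 + 0.18 = 24.66 ft²·°F·h/BTU
Q = A·ΔT/R = 468 × (66.3 − (-7.11)) / 24.66 = 1393 BTU/h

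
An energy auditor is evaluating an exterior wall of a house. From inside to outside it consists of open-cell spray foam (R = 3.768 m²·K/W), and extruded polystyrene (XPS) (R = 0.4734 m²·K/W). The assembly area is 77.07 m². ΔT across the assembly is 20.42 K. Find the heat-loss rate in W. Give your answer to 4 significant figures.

371.0 W

R_total = 3.768 + 0.4734 = 4.2414 m²·K/W
Q = A·ΔT/R = 77.07 × 20.42 / 4.2414 = 371.05 W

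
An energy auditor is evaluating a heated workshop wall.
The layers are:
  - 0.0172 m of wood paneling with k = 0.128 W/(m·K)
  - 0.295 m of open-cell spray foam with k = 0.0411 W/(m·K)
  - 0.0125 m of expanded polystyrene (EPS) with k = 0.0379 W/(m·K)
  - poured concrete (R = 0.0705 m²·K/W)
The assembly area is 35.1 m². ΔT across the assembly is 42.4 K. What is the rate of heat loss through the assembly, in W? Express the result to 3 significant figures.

0.0172/0.128 = 0.1344
0.295/0.0411 = 7.178
0.0125/0.0379 = 0.3298
R_total = 0.1344 + 7.178 + 0.3298 + 0.0705 = 7.712 m²·K/W
Q = A·ΔT/R = 35.1 × 42.4 / 7.712 = 193 W

193 W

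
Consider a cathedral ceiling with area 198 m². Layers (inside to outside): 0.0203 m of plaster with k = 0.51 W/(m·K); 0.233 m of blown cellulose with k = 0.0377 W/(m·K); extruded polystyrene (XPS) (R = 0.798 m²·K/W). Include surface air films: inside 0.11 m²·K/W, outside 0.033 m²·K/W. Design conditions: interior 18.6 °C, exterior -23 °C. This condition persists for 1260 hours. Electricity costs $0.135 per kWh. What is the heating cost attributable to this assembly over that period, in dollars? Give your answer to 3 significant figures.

0.0203/0.51 = 0.0398
0.233/0.0377 = 6.18
R_total = 0.11 + 0.0398 + 6.18 + 0.798 + 0.033 = 7.161 m²·K/W
Q = 198 × (18.6 − (-23)) / 7.161 = 1150 W
E = 1150 W × 1260 h / 1000 = 1449 kWh
Cost = 1449 × 0.135 = $195.6

196 dollars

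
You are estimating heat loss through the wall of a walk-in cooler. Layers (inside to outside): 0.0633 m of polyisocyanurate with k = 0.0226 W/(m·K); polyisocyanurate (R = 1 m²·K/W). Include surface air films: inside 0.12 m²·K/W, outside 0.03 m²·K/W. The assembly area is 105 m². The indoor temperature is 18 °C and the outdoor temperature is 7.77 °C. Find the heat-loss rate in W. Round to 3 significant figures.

272 W

0.0633/0.0226 = 2.801
R_total = 0.12 + 2.801 + 1 + 0.03 = 3.951 m²·K/W
Q = A·ΔT/R = 105 × (18 − 7.77) / 3.951 = 271.9 W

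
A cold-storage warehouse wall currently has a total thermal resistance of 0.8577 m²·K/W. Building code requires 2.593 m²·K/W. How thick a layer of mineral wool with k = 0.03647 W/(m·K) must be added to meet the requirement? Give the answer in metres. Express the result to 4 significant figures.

ΔR = 2.593 − 0.8577 = 1.7353 m²·K/W
L = ΔR × k = 1.7353 × 0.03647 = 0.063286 m

0.06329 m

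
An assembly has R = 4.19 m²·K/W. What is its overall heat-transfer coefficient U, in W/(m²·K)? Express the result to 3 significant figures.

0.239 W/(m²·K)

U = 1/R = 1/4.19 = 0.2387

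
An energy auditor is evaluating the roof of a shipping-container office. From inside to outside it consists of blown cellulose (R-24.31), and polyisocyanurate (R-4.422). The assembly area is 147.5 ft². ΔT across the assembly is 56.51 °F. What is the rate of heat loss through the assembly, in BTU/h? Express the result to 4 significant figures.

R_total = 24.31 + 4.422 = 28.732 ft²·°F·h/BTU
Q = A·ΔT/R = 147.5 × 56.51 / 28.732 = 290.1 BTU/h

290.1 BTU/h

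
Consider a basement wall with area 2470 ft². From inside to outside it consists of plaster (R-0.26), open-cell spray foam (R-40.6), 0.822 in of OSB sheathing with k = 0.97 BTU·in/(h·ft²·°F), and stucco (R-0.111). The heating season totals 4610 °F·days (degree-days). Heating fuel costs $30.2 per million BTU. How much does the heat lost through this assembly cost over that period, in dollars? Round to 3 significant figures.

197 dollars

0.822/0.97 = 0.8474
R_total = 0.26 + 40.6 + 0.8474 + 0.111 = 41.82 ft²·°F·h/BTU
E = A × HDD × 24 / R = 2470 × 4610 × 24 / 41.82 = 6535000 BTU
Cost = 6535000/10⁶ × 30.2 = $197.4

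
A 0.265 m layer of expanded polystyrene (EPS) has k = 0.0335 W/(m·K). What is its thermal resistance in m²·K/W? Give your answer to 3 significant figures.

R = L/k = 0.265/0.0335 = 7.91 m²·K/W

7.91 m²·K/W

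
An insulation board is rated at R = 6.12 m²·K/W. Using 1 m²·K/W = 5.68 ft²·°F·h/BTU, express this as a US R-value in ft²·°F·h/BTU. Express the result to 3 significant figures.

34.8 ft²·°F·h/BTU

R_US = 6.12 × 5.68 = 34.76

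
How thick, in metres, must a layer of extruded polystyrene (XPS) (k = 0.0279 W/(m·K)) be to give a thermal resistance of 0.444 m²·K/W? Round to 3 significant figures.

0.0124 m

L = R·k = 0.444 × 0.0279 = 0.01239 m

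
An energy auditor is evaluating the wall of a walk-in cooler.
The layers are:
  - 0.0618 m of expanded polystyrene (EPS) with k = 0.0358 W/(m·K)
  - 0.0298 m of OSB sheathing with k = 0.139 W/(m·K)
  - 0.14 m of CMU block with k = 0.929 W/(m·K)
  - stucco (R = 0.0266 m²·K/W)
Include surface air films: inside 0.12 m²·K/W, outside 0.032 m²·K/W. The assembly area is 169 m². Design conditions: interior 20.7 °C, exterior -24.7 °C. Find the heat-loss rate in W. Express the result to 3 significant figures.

3380 W

0.0618/0.0358 = 1.726
0.0298/0.139 = 0.2144
0.14/0.929 = 0.1507
R_total = 0.12 + 1.726 + 0.2144 + 0.1507 + 0.0266 + 0.032 = 2.27 m²·K/W
Q = A·ΔT/R = 169 × (20.7 − (-24.7)) / 2.27 = 3380 W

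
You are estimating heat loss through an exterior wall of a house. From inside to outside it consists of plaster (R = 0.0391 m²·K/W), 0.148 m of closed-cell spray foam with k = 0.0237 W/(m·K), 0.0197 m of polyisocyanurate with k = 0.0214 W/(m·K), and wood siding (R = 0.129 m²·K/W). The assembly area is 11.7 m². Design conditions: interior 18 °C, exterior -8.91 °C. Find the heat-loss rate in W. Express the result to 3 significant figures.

42.9 W

0.148/0.0237 = 6.245
0.0197/0.0214 = 0.9206
R_total = 0.0391 + 6.245 + 0.9206 + 0.129 = 7.333 m²·K/W
Q = A·ΔT/R = 11.7 × (18 − (-8.91)) / 7.333 = 42.93 W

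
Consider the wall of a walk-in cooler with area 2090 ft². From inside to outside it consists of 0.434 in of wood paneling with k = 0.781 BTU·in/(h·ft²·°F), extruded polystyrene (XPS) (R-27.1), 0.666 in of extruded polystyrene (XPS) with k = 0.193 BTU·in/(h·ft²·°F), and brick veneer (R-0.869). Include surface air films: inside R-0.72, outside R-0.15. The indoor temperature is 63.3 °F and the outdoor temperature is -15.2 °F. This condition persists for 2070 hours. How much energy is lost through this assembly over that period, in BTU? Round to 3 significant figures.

0.434/0.781 = 0.5557
0.666/0.193 = 3.451
R_total = 0.72 + 0.5557 + 27.1 + 3.451 + 0.869 + 0.15 = 32.85 ft²·°F·h/BTU
Q = 2090 × (63.3 − (-15.2)) / 32.85 = 4995 BTU/h
E = 4995 × 2070 = 10340000 BTU

10300000 BTU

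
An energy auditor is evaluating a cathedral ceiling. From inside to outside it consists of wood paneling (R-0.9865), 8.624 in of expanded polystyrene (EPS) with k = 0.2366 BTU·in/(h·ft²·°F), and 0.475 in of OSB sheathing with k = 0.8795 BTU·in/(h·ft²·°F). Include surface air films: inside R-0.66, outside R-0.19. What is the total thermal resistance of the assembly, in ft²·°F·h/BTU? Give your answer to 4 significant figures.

38.83 ft²·°F·h/BTU

8.624/0.2366 = 36.45
0.475/0.8795 = 0.54008
R_total = 0.66 + 0.9865 + 36.45 + 0.54008 + 0.19 = 38.826 ft²·°F·h/BTU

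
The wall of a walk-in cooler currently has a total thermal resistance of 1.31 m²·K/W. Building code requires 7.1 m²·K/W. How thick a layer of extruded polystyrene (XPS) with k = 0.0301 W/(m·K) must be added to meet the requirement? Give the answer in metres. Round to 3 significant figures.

ΔR = 7.1 − 1.31 = 5.79 m²·K/W
L = ΔR × k = 5.79 × 0.0301 = 0.1743 m

0.174 m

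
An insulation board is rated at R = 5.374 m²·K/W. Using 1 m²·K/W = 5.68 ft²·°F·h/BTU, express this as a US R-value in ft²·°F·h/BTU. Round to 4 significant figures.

30.52 ft²·°F·h/BTU

R_US = 5.374 × 5.68 = 30.524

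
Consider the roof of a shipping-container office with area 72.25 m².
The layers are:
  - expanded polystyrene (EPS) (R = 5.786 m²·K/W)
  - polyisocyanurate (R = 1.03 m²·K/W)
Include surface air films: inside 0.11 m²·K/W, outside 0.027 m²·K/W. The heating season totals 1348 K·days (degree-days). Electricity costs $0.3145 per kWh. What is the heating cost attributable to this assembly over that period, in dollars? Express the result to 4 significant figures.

105.7 dollars

R_total = 0.11 + 5.786 + 1.03 + 0.027 = 6.953 m²·K/W
E = A × HDD × 24 / R / 1000 = 72.25 × 1348 × 24 / 6.953 / 1000 = 336.18 kWh
Cost = 336.18 × 0.3145 = $105.73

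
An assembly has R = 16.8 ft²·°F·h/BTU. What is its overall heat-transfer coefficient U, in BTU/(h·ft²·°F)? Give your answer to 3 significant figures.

U = 1/R = 1/16.8 = 0.05952

0.0595 BTU/(h·ft²·°F)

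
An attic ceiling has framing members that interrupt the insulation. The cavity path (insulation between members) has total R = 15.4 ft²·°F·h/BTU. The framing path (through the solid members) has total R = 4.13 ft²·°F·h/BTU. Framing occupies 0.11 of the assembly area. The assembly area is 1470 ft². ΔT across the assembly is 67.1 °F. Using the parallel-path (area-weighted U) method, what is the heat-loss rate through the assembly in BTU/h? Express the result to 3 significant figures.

8330 BTU/h

U_eff = 0.89/15.4 + 0.11/4.13 = 0.05779 + 0.02663 = 0.08443
R_eff = 1/U_eff = 11.84 ft²·°F·h/BTU
Q = 1470 × 67.1 / 11.84 = 8328 BTU/h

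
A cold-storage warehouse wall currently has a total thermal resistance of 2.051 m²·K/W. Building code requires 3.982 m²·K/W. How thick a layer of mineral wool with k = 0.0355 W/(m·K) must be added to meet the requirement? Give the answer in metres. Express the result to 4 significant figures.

ΔR = 3.982 − 2.051 = 1.931 m²·K/W
L = ΔR × k = 1.931 × 0.0355 = 0.068551 m

0.06855 m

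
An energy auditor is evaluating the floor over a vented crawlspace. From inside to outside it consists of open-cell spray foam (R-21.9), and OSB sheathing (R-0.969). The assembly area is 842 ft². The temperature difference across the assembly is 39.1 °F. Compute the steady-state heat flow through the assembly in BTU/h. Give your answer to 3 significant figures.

1440 BTU/h

R_total = 21.9 + 0.969 = 22.87 ft²·°F·h/BTU
Q = A·ΔT/R = 842 × 39.1 / 22.87 = 1440 BTU/h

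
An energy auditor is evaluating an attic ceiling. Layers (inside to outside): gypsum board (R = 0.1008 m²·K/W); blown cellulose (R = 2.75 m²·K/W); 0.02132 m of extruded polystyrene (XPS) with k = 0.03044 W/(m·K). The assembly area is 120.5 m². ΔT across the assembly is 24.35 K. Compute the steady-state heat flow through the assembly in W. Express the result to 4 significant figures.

826.3 W

0.02132/0.03044 = 0.70039
R_total = 0.1008 + 2.75 + 0.70039 = 3.5512 m²·K/W
Q = A·ΔT/R = 120.5 × 24.35 / 3.5512 = 826.25 W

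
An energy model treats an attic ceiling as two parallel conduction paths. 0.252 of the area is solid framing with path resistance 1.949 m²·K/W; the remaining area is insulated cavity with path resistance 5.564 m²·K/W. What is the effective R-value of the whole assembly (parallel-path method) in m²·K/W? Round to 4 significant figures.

U_eff = 0.748/5.564 + 0.252/1.949 = 0.13444 + 0.1293 = 0.26373
R_eff = 1/U_eff = 3.7917 m²·K/W

3.792 m²·K/W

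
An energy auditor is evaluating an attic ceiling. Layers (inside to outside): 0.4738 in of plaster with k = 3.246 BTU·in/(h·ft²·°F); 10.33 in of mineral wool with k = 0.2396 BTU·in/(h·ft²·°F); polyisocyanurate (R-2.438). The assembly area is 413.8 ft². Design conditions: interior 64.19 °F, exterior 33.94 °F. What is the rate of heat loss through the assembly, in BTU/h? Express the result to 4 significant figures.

273.9 BTU/h

0.4738/3.246 = 0.14596
10.33/0.2396 = 43.114
R_total = 0.14596 + 43.114 + 2.438 = 45.697 ft²·°F·h/BTU
Q = A·ΔT/R = 413.8 × (64.19 − 33.94) / 45.697 = 273.92 BTU/h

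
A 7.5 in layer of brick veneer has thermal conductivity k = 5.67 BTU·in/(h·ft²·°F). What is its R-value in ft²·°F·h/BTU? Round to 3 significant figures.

1.32 ft²·°F·h/BTU

R = L/k = 7.5/5.67 = 1.323 ft²·°F·h/BTU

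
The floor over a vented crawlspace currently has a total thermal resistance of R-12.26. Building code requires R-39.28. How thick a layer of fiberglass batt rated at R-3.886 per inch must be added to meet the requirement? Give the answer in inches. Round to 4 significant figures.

6.953 in

ΔR = 39.28 − 12.26 = 27.02 ft²·°F·h/BTU
L = ΔR / (R/in) = 27.02/3.886 = 6.9532 in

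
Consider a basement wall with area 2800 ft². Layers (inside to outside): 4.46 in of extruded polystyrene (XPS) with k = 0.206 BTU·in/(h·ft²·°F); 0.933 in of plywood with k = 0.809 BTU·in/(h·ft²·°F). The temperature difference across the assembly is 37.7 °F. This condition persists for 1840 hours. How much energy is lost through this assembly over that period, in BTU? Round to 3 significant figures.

8520000 BTU

4.46/0.206 = 21.65
0.933/0.809 = 1.153
R_total = 21.65 + 1.153 = 22.8 ft²·°F·h/BTU
Q = 2800 × 37.7 / 22.8 = 4629 BTU/h
E = 4629 × 1840 = 8517000 BTU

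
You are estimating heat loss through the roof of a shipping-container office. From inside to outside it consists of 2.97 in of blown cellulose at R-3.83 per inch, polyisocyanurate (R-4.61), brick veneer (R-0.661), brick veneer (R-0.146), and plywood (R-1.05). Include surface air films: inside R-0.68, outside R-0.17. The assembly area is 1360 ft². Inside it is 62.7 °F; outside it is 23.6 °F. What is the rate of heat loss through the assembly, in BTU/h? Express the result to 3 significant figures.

2.97 × 3.83 = 11.38
R_total = 0.68 + 11.38 + 4.61 + 0.661 + 0.146 + 1.05 + 0.17 = 18.69 ft²·°F·h/BTU
Q = A·ΔT/R = 1360 × (62.7 − 23.6) / 18.69 = 2845 BTU/h

2840 BTU/h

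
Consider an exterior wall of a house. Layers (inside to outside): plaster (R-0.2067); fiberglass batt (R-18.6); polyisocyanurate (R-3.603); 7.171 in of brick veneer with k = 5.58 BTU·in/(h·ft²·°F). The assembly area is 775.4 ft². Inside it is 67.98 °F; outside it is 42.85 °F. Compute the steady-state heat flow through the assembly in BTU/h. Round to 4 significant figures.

7.171/5.58 = 1.2851
R_total = 0.2067 + 18.6 + 3.603 + 1.2851 = 23.695 ft²·°F·h/BTU
Q = A·ΔT/R = 775.4 × (67.98 − 42.85) / 23.695 = 822.37 BTU/h

822.4 BTU/h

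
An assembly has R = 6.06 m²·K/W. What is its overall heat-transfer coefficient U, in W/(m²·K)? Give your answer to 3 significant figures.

U = 1/R = 1/6.06 = 0.165

0.165 W/(m²·K)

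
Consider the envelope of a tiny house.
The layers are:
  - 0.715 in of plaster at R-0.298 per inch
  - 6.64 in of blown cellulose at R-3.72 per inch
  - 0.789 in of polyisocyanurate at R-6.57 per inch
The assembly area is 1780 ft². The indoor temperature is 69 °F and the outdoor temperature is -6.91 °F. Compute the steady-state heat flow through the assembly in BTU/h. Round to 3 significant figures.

4490 BTU/h

0.715 × 0.298 = 0.2131
6.64 × 3.72 = 24.7
0.789 × 6.57 = 5.184
R_total = 0.2131 + 24.7 + 5.184 = 30.1 ft²·°F·h/BTU
Q = A·ΔT/R = 1780 × (69 − (-6.91)) / 30.1 = 4489 BTU/h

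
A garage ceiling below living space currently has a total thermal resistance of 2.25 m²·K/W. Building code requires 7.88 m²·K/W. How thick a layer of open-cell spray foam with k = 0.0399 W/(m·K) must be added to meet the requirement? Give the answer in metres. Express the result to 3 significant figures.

ΔR = 7.88 − 2.25 = 5.63 m²·K/W
L = ΔR × k = 5.63 × 0.0399 = 0.2246 m

0.225 m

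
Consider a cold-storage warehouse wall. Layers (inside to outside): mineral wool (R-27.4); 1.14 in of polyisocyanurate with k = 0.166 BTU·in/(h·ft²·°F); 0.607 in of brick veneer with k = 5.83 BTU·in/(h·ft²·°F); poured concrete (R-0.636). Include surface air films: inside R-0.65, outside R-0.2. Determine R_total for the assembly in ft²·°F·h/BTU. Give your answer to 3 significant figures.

35.9 ft²·°F·h/BTU

1.14/0.166 = 6.867
0.607/5.83 = 0.1041
R_total = 0.65 + 27.4 + 6.867 + 0.1041 + 0.636 + 0.2 = 35.86 ft²·°F·h/BTU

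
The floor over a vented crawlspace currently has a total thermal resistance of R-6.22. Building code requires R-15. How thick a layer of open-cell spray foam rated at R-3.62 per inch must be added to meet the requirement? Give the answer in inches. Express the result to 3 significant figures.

ΔR = 15 − 6.22 = 8.78 ft²·°F·h/BTU
L = ΔR / (R/in) = 8.78/3.62 = 2.425 in

2.43 in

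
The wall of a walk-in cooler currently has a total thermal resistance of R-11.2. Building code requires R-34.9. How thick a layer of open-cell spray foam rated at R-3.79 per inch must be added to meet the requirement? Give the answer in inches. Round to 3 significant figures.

ΔR = 34.9 − 11.2 = 23.7 ft²·°F·h/BTU
L = ΔR / (R/in) = 23.7/3.79 = 6.253 in

6.25 in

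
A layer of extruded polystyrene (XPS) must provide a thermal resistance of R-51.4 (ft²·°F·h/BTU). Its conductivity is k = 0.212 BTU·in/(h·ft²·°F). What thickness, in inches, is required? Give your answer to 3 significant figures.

L = R × k = 51.4 × 0.212 = 10.9 in

10.9 in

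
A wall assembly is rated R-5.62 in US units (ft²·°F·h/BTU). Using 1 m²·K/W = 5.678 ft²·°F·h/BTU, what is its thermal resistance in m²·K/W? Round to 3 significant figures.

R_SI = 5.62/5.678 = 0.9898

0.990 m²·K/W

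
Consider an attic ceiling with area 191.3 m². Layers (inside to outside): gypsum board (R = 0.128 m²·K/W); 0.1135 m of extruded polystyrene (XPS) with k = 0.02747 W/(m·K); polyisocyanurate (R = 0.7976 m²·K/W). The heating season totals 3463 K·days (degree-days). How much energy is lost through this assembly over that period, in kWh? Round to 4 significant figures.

3144 kWh

0.1135/0.02747 = 4.1318
R_total = 0.128 + 4.1318 + 0.7976 = 5.0574 m²·K/W
E = A × HDD × 24 / R / 1000 = 191.3 × 3463 × 24 / 5.0574 / 1000 = 3143.8 kWh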